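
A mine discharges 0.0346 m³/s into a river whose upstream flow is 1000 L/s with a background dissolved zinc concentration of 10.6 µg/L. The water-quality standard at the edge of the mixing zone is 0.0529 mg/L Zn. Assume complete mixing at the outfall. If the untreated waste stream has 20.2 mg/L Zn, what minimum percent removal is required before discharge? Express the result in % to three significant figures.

1000 L/s = 1 m³/s.
10.6 µg/L = 0.0106 mg/L.
Mass balance: 0.0529·1.035 = 0.0346·Cₑ + 1·0.0106.
Cₑ = (0.05473 − 0.0106) / 0.0346 = 1.275 mg/L.
Required removal = 1 − 1.275/20.2 = 93.69 %.

93.7 %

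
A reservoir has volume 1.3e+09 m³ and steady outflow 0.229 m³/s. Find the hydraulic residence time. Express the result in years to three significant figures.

180 yr

Q = 0.229 m³/s × 3.156e+07 s/yr = 7.227e+06 m³/yr.
Hydraulic residence time τ = V/Q = 1.3e+09/7.227e+06 = 179.9 yr.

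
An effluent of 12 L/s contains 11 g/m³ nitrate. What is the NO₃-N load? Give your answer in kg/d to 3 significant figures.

12 L/s = 0.012 m³/s.
Mass flux = Q·C = 0.012 m³/s × 11 g/m³ = 0.132 g/s.
= 0.132 g/s × 86.4 = 11.4 kg/d.

11.4 kg/d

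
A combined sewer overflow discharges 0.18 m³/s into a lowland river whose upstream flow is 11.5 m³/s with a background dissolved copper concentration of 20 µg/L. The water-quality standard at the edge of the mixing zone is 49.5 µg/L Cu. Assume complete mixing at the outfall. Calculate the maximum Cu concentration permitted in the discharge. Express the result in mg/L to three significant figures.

1.93 mg/L

20 µg/L = 0.02 mg/L.
49.5 µg/L = 0.0495 mg/L.
Mass balance: 0.0495·11.68 = 0.18·Cₑ + 11.5·0.02.
Cₑ = (0.5782 − 0.23) / 0.18 = 1.934 mg/L.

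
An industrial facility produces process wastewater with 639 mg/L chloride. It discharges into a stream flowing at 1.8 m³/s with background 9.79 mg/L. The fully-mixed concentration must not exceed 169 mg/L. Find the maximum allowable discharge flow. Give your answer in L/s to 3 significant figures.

610 L/s

Mass balance at complete mixing: C_std·(Q_w + Q_r) = Q_w·C_e + Q_r·C_b.
Rearranging, Q_w = Q_r·(C_std − C_b)/(C_e − C_std) = 1.8·(169 − 9.79) / (639 − 169) = 0.6097 m³/s.
= 609.7 L/s.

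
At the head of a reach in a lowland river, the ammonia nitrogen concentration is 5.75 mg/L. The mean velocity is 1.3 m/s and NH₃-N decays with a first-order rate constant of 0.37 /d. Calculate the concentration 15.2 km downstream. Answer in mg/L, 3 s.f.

Travel time t = 15.2 km / 1.3 m/s = 1.52e+04/1.3 = 1.169e+04 s = 0.1353 d.
First-order decay: C = 5.75·exp(−0.37·0.1353) = 5.75·0.9512 = 5.469 mg/L.

5.47 mg/L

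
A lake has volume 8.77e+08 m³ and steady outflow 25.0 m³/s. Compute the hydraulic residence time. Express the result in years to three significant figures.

1.11 yr

Q = 25.0 m³/s × 3.156e+07 s/yr = 7.889e+08 m³/yr.
Hydraulic residence time τ = V/Q = 8.77e+08/7.889e+08 = 1.112 yr.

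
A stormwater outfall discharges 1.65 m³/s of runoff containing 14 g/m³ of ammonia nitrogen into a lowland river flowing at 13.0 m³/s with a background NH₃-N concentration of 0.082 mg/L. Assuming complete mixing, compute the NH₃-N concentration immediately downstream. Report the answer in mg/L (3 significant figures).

1.65 mg/L

Conservation of mass across the mixing zone: C = (1.65·14 + 13·0.082) / (1.65 + 13) = 24.17/14.65 = 1.65 mg/L.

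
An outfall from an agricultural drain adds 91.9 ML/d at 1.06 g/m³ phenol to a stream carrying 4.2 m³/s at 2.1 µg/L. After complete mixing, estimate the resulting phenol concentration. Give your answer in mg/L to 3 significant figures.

0.216 mg/L

91.9 ML/d = 1.064 m³/s.
2.1 µg/L = 0.0021 mg/L.
Flow-weighted mixing gives C = (1.064·1.06 + 4.2·0.0021) / (1.064 + 4.2) = 1.136/5.264 = 0.2159 mg/L.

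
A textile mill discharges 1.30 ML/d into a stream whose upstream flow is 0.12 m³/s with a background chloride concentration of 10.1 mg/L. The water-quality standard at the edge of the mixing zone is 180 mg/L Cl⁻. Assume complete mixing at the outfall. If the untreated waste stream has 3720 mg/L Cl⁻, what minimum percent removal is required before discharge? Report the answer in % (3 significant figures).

58.7 %

1.30 ML/d = 0.01505 m³/s.
Mass balance: 180·0.135 = 0.01505·Cₑ + 0.12·10.1.
Cₑ = (24.31 − 1.212) / 0.01505 = 1535 mg/L.
Required removal = 1 − 1535/3720 = 58.74 %.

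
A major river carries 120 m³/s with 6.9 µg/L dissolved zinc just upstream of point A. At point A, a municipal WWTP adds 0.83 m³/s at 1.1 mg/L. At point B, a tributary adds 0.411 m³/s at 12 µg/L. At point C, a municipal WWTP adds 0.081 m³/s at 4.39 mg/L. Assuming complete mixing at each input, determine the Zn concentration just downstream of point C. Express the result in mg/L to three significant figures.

0.0173 mg/L

6.9 µg/L = 0.0069 mg/L.
After input A: C = (120·0.0069 + 0.83·1.1) / 120.8 = 0.01441 mg/L.
12 µg/L = 0.012 mg/L.
After input B: C = (120.8·0.01441 + 0.411·0.012) / 121.2 = 0.0144 mg/L.
After input C: C = (121.2·0.0144 + 0.081·4.39) / 121.3 = 0.01732 mg/L.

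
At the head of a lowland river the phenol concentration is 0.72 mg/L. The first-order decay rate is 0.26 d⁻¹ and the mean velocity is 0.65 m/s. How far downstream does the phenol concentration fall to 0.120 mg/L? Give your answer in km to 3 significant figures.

387 km

From C = C₀·e^(−kt), t = ln(C₀/C)/k = ln(0.72/0.120)/0.26 = 1.792/0.26 = 6.891 d.
Distance = v·t = 0.65 m/s × 5.954e+05 s = 3.87e+05 m = 387 km.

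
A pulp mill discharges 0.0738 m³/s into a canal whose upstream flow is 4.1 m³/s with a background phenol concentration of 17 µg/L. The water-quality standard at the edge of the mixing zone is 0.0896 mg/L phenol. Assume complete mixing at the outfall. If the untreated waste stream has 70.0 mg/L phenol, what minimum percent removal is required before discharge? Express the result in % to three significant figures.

17 µg/L = 0.017 mg/L.
Mass balance: 0.0896·4.174 = 0.0738·Cₑ + 4.1·0.017.
Cₑ = (0.374 − 0.0697) / 0.0738 = 4.123 mg/L.
Required removal = 1 − 4.123/70.0 = 94.11 %.

94.1 %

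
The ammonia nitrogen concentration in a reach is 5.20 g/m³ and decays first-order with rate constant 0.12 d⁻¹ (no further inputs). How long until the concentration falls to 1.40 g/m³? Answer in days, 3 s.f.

10.9 d

t = ln(C₀/C)/k = ln(5.20/1.40)/0.12 = 1.312/0.12 = 10.93 d.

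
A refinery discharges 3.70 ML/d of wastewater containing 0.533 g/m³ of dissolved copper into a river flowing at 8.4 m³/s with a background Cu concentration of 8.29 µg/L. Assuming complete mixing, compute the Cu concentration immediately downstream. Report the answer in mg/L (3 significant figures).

0.0110 mg/L

3.70 ML/d = 0.04282 m³/s.
8.29 µg/L = 0.00829 mg/L.
By mass balance at complete mixing, C = (0.04282·0.533 + 8.4·0.00829) / (0.04282 + 8.4) = 0.09246/8.443 = 0.01095 mg/L.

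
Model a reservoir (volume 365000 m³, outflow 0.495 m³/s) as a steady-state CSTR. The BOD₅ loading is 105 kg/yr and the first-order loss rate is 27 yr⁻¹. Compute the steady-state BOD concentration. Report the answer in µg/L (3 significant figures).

Outflow Q = 0.495 m³/s × 3.156e+07 s/yr = 1.562e+07 m³/yr.
Steady-state CSTR mass balance: W = Q·C + k·V·C, so C = W/(Q + kV).
Q + kV = 1.562e+07 + 27·365000 = 2.548e+07 m³/yr.
C = 105/2.548e+07 = 4.122e-06 kg/m³ = 0.004122 mg/L = 4.122 µg/L.

4.12 µg/L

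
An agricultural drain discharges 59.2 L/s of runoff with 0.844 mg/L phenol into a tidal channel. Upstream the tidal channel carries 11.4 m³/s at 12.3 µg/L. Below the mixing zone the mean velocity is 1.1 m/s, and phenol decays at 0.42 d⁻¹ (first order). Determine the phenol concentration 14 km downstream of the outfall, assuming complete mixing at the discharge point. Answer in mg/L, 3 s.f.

0.0156 mg/L

59.2 L/s = 0.0592 m³/s.
12.3 µg/L = 0.0123 mg/L.
After complete mixing, C₀ = (0.0592·0.844 + 11.4·0.0123) / 11.46 = 0.0166 mg/L.
Travel time t = 1.4e+04 m / 1.1 m/s = 1.273e+04 s = 0.1473 d.
C = 0.0166·exp(−0.42·0.1473) = 0.0166·0.94 = 0.0156 mg/L.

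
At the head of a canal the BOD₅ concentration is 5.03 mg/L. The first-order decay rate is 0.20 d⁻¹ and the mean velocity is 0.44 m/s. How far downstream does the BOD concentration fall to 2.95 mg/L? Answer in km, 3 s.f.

101 km

From C = C₀·e^(−kt), t = ln(C₀/C)/k = ln(5.03/2.95)/0.20 = 0.5336/0.20 = 2.668 d.
Distance = v·t = 0.44 m/s × 2.305e+05 s = 1.014e+05 m = 101.4 km.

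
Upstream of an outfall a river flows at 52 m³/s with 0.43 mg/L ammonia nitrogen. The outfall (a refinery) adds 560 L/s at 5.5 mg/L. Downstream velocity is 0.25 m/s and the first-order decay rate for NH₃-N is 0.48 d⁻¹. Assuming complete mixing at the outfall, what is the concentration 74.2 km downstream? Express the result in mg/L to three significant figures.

560 L/s = 0.56 m³/s.
After complete mixing, C₀ = (0.56·5.5 + 52·0.43) / 52.56 = 0.484 mg/L.
Travel time t = 7.42e+04 m / 0.25 m/s = 2.968e+05 s = 3.435 d.
C = 0.484·exp(−0.48·3.435) = 0.484·0.1923 = 0.09306 mg/L.

0.0931 mg/L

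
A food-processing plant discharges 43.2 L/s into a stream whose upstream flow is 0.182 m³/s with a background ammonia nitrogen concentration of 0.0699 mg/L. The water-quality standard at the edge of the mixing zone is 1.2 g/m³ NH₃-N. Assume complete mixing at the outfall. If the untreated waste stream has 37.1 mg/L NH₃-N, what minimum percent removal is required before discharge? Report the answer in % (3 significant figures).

43.2 L/s = 0.0432 m³/s.
Mass balance: 1.2·0.2252 = 0.0432·Cₑ + 0.182·0.0699.
Cₑ = (0.2702 − 0.01272) / 0.0432 = 5.961 mg/L.
Required removal = 1 − 5.961/37.1 = 83.93 %.

83.9 %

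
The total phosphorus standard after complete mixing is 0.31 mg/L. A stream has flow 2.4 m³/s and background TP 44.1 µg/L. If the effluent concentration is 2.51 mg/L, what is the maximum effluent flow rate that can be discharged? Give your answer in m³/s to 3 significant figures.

44.1 µg/L = 0.0441 mg/L.
Mass balance at complete mixing: C_std·(Q_w + Q_r) = Q_w·C_e + Q_r·C_b.
Rearranging, Q_w = Q_r·(C_std − C_b)/(C_e − C_std) = 2.4·(0.31 − 0.0441) / (2.51 − 0.31) = 0.2901 m³/s.

0.290 m³/s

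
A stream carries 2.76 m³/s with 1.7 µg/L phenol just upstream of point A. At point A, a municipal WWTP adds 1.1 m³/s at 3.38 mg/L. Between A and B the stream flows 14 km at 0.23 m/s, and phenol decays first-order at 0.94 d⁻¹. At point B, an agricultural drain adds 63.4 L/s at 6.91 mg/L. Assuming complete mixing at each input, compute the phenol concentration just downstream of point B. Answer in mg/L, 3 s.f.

0.601 mg/L

1.7 µg/L = 0.0017 mg/L.
After input A: C = (2.76·0.0017 + 1.1·3.38) / 3.86 = 0.9644 mg/L.
Over the 14 km reach to input B (t = 6.087e+04 s = 0.7045 d), decay gives C = 0.9644·exp(−0.94·0.7045) = 0.4974 mg/L.
63.4 L/s = 0.0634 m³/s.
After input B: C = (3.86·0.4974 + 0.0634·6.91) / 3.923 = 0.601 mg/L.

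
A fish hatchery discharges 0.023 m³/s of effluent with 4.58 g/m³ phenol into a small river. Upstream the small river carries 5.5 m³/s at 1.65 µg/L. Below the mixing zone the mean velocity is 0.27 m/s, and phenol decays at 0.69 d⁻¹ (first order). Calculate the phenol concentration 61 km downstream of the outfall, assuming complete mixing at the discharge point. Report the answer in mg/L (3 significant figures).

0.00341 mg/L

1.65 µg/L = 0.00165 mg/L.
After complete mixing, C₀ = (0.023·4.58 + 5.5·0.00165) / 5.523 = 0.02072 mg/L.
Travel time t = 6.1e+04 m / 0.27 m/s = 2.259e+05 s = 2.615 d.
C = 0.02072·exp(−0.69·2.615) = 0.02072·0.1646 = 0.00341 mg/L.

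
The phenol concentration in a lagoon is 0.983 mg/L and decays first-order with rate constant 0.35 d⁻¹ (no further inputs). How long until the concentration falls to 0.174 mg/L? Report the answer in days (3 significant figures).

4.95 d

t = ln(C₀/C)/k = ln(0.983/0.174)/0.35 = 1.732/0.35 = 4.947 d.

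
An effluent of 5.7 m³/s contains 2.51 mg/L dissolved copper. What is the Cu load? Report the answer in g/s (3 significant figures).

Mass flux = Q·C = 5.7 m³/s × 2.51 g/m³ = 14.31 g/s.

14.3 g/s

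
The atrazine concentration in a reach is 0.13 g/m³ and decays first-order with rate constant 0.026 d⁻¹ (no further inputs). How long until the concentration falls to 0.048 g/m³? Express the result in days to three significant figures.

t = ln(C₀/C)/k = ln(0.13/0.048)/0.026 = 0.9963/0.026 = 38.32 d.

38.3 d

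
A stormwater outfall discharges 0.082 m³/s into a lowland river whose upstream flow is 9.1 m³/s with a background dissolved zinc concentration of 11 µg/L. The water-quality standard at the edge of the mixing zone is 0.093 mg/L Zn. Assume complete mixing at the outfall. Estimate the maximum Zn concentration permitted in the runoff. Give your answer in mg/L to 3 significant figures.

11 µg/L = 0.011 mg/L.
Mass balance: 0.093·9.182 = 0.082·Cₑ + 9.1·0.011.
Cₑ = (0.8539 − 0.1001) / 0.082 = 9.193 mg/L.

9.19 mg/L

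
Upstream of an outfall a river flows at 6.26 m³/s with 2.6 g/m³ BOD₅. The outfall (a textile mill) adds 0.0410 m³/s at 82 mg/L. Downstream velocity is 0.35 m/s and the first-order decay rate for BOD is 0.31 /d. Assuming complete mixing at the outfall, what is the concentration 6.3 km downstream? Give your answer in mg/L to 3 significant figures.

After complete mixing, C₀ = (0.041·82 + 6.26·2.6) / 6.301 = 3.117 mg/L.
Travel time t = 6300 m / 0.35 m/s = 1.8e+04 s = 0.2083 d.
C = 3.117·exp(−0.31·0.2083) = 3.117·0.9375 = 2.922 mg/L.

2.92 mg/L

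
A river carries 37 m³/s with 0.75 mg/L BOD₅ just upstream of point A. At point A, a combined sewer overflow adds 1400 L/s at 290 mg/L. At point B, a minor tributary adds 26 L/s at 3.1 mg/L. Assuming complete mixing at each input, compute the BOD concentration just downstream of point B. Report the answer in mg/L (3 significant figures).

11.3 mg/L

1400 L/s = 1.4 m³/s.
After input A: C = (37·0.75 + 1.4·290) / 38.4 = 11.3 mg/L.
26 L/s = 0.026 m³/s.
After input B: C = (38.4·11.3 + 0.026·3.1) / 38.43 = 11.29 mg/L.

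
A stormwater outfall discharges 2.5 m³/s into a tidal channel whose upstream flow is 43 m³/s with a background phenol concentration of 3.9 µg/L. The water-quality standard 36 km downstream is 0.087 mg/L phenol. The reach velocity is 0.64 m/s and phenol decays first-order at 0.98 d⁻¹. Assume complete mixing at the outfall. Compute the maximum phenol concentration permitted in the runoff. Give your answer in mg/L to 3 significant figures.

2.93 mg/L

3.9 µg/L = 0.0039 mg/L.
Travel time to the compliance point: t = 3.6e+04/0.64 = 5.625e+04 s = 0.651 d; decay factor exp(−0.98·0.651) = 0.5283.
So the concentration just after mixing may be at most 0.087/0.5283 = 0.1647 mg/L.
Mass balance: 0.1647·45.5 = 2.5·Cₑ + 43·0.0039.
Cₑ = (7.492 − 0.1677) / 2.5 = 2.93 mg/L.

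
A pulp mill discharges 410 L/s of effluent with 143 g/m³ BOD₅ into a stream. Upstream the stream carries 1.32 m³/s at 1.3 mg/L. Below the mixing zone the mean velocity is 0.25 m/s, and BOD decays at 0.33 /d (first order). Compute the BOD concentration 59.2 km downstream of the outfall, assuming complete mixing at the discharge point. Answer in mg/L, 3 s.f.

14.1 mg/L

410 L/s = 0.41 m³/s.
After complete mixing, C₀ = (0.41·143 + 1.32·1.3) / 1.73 = 34.88 mg/L.
Travel time t = 5.92e+04 m / 0.25 m/s = 2.368e+05 s = 2.741 d.
C = 34.88·exp(−0.33·2.741) = 34.88·0.4048 = 14.12 mg/L.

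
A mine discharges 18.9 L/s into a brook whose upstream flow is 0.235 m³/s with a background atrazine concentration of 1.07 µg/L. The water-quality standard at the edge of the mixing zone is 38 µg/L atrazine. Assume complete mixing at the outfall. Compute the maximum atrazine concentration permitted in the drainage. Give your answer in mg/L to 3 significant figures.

18.9 L/s = 0.0189 m³/s.
1.07 µg/L = 0.00107 mg/L.
38 µg/L = 0.038 mg/L.
Mass balance: 0.038·0.2539 = 0.0189·Cₑ + 0.235·0.00107.
Cₑ = (0.009648 − 0.0002514) / 0.0189 = 0.4972 mg/L.

0.497 mg/L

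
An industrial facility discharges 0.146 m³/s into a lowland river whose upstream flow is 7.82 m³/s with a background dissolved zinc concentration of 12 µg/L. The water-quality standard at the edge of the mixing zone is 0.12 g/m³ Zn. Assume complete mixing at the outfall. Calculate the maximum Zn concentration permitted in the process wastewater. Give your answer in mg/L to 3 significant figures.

5.90 mg/L

12 µg/L = 0.012 mg/L.
Mass balance: 0.12·7.966 = 0.146·Cₑ + 7.82·0.012.
Cₑ = (0.9559 − 0.09384) / 0.146 = 5.905 mg/L.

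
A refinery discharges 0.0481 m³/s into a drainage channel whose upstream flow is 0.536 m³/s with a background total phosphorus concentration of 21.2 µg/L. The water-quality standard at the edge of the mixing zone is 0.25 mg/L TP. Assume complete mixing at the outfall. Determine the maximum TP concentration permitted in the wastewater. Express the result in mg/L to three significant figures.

2.80 mg/L

21.2 µg/L = 0.0212 mg/L.
Mass balance: 0.25·0.5841 = 0.0481·Cₑ + 0.536·0.0212.
Cₑ = (0.146 − 0.01136) / 0.0481 = 2.8 mg/L.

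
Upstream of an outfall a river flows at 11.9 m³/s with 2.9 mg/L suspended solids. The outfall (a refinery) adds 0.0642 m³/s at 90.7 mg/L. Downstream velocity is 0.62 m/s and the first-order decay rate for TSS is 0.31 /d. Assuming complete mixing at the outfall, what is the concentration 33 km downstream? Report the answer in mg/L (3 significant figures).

After complete mixing, C₀ = (0.0642·90.7 + 11.9·2.9) / 11.96 = 3.371 mg/L.
Travel time t = 3.3e+04 m / 0.62 m/s = 5.323e+04 s = 0.616 d.
C = 3.371·exp(−0.31·0.616) = 3.371·0.8262 = 2.785 mg/L.

2.79 mg/L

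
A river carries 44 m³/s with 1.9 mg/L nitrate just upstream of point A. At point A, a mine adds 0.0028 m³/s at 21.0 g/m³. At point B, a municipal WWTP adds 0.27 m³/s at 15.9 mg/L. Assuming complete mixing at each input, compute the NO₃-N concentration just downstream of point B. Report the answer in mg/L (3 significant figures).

After input A: C = (44·1.9 + 0.0028·21) / 44 = 1.901 mg/L.
After input B: C = (44·1.901 + 0.27·15.9) / 44.27 = 1.987 mg/L.

1.99 mg/L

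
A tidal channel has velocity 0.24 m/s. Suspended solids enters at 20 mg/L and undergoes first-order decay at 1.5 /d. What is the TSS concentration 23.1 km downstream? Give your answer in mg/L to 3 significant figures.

Travel time t = 23.1 km / 0.24 m/s = 2.31e+04/0.24 = 9.625e+04 s = 1.114 d.
First-order decay: C = 20·exp(−1.5·1.114) = 20·0.1881 = 3.761 mg/L.

3.76 mg/L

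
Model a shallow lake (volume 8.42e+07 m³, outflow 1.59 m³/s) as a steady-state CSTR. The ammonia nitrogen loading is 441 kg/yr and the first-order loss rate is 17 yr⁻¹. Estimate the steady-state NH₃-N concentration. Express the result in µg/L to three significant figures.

0.298 µg/L

Outflow Q = 1.59 m³/s × 3.156e+07 s/yr = 5.018e+07 m³/yr.
Steady-state CSTR mass balance: W = Q·C + k·V·C, so C = W/(Q + kV).
Q + kV = 5.018e+07 + 17·8.42e+07 = 1.482e+09 m³/yr.
C = 441/1.482e+09 = 2.977e-07 kg/m³ = 0.0002977 mg/L = 0.2977 µg/L.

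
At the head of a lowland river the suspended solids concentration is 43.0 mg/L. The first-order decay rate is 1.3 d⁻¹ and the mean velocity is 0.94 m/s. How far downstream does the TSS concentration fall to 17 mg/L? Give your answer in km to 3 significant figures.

From C = C₀·e^(−kt), t = ln(C₀/C)/k = ln(43.0/17)/1.3 = 0.928/1.3 = 0.7138 d.
Distance = v·t = 0.94 m/s × 6.168e+04 s = 5.797e+04 m = 57.97 km.

58.0 km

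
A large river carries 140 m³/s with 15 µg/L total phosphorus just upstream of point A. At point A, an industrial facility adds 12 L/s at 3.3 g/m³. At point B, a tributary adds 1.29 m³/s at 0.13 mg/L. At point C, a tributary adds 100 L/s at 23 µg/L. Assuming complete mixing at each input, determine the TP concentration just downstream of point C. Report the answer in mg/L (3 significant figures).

0.0163 mg/L

15 µg/L = 0.015 mg/L.
12 L/s = 0.012 m³/s.
After input A: C = (140·0.015 + 0.012·3.3) / 140 = 0.01528 mg/L.
After input B: C = (140·0.01528 + 1.29·0.13) / 141.3 = 0.01633 mg/L.
100 L/s = 0.1 m³/s.
23 µg/L = 0.023 mg/L.
After input C: C = (141.3·0.01633 + 0.1·0.023) / 141.4 = 0.01633 mg/L.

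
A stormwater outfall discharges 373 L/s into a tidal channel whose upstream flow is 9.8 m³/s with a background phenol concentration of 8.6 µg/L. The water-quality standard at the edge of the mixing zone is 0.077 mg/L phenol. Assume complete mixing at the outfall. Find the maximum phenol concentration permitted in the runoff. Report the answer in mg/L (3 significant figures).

1.87 mg/L

373 L/s = 0.373 m³/s.
8.6 µg/L = 0.0086 mg/L.
Mass balance: 0.077·10.17 = 0.373·Cₑ + 9.8·0.0086.
Cₑ = (0.7833 − 0.08428) / 0.373 = 1.874 mg/L.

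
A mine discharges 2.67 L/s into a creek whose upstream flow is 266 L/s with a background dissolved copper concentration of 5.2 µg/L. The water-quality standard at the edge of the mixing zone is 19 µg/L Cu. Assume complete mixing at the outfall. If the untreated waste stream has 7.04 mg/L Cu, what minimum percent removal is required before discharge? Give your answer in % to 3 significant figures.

2.67 L/s = 0.00267 m³/s.
266 L/s = 0.266 m³/s.
5.2 µg/L = 0.0052 mg/L.
19 µg/L = 0.019 mg/L.
Mass balance: 0.019·0.2687 = 0.00267·Cₑ + 0.266·0.0052.
Cₑ = (0.005105 − 0.001383) / 0.00267 = 1.394 mg/L.
Required removal = 1 − 1.394/7.04 = 80.2 %.

80.2 %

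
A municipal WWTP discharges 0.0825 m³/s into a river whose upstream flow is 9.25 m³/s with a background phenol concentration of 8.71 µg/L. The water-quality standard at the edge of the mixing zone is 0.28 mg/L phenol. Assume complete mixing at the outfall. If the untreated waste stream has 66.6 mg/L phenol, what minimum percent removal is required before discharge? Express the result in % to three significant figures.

53.9 %

8.71 µg/L = 0.00871 mg/L.
Mass balance: 0.28·9.332 = 0.0825·Cₑ + 9.25·0.00871.
Cₑ = (2.613 − 0.08057) / 0.0825 = 30.7 mg/L.
Required removal = 1 − 30.7/66.6 = 53.91 %.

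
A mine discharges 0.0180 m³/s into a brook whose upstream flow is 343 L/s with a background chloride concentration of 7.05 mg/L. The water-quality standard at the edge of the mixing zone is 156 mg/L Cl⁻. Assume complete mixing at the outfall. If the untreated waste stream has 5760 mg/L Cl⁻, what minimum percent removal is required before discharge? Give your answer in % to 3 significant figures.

48.0 %

343 L/s = 0.343 m³/s.
Mass balance: 156·0.361 = 0.018·Cₑ + 0.343·7.05.
Cₑ = (56.32 − 2.418) / 0.018 = 2994 mg/L.
Required removal = 1 − 2994/5760 = 48.02 %.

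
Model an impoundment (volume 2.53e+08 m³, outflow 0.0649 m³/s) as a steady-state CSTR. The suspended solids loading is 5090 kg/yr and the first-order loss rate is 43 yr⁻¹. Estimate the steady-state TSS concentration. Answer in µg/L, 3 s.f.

Outflow Q = 0.0649 m³/s × 3.156e+07 s/yr = 2.048e+06 m³/yr.
Steady-state CSTR mass balance: W = Q·C + k·V·C, so C = W/(Q + kV).
Q + kV = 2.048e+06 + 43·2.53e+08 = 1.088e+10 m³/yr.
C = 5090/1.088e+10 = 4.678e-07 kg/m³ = 0.0004678 mg/L = 0.4678 µg/L.

0.468 µg/L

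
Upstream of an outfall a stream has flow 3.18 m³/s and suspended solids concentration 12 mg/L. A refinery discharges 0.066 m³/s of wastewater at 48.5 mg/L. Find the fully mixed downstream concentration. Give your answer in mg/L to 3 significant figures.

Conservation of mass across the mixing zone: C = (0.066·48.5 + 3.18·12) / (0.066 + 3.18) = 41.36/3.246 = 12.74 mg/L.

12.7 mg/L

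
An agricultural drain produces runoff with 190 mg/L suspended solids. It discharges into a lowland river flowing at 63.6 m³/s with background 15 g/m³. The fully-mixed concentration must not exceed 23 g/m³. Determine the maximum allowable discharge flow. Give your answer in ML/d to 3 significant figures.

Mass balance at complete mixing: C_std·(Q_w + Q_r) = Q_w·C_e + Q_r·C_b.
Rearranging, Q_w = Q_r·(C_std − C_b)/(C_e − C_std) = 63.6·(23 − 15) / (190 − 23) = 3.047 m³/s.
= 263.2 ML/d.

263 ML/d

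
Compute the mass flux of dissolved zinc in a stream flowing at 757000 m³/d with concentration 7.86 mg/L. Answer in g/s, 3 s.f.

757000 m³/d = 8.762 m³/s.
Mass flux = Q·C = 8.762 m³/s × 7.86 g/m³ = 68.87 g/s.

68.9 g/s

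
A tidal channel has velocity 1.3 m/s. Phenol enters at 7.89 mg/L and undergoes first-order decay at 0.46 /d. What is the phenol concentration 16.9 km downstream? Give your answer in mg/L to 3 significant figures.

Travel time t = 16.9 km / 1.3 m/s = 1.69e+04/1.3 = 1.3e+04 s = 0.1505 d.
First-order decay: C = 7.89·exp(−0.46·0.1505) = 7.89·0.9331 = 7.362 mg/L.

7.36 mg/L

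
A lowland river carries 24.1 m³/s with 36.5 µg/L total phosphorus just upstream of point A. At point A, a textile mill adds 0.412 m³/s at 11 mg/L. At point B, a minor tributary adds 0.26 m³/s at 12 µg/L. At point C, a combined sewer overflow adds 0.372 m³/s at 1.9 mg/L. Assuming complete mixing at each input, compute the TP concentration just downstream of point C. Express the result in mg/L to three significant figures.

36.5 µg/L = 0.0365 mg/L.
After input A: C = (24.1·0.0365 + 0.412·11) / 24.51 = 0.2208 mg/L.
12 µg/L = 0.012 mg/L.
After input B: C = (24.51·0.2208 + 0.26·0.012) / 24.77 = 0.2186 mg/L.
After input C: C = (24.77·0.2186 + 0.372·1.9) / 25.14 = 0.2435 mg/L.

0.243 mg/L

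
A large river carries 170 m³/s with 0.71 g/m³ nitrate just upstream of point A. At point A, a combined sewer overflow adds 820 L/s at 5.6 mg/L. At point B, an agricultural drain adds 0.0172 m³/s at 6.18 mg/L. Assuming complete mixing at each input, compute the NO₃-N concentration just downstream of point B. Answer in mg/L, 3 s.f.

820 L/s = 0.82 m³/s.
After input A: C = (170·0.71 + 0.82·5.6) / 170.8 = 0.7335 mg/L.
After input B: C = (170.8·0.7335 + 0.0172·6.18) / 170.8 = 0.734 mg/L.

0.734 mg/L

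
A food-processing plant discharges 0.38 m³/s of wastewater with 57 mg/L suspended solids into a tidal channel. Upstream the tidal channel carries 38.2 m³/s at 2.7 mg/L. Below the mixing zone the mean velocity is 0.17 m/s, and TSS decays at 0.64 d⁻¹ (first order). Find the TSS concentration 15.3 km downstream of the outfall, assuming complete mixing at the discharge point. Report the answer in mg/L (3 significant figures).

After complete mixing, C₀ = (0.38·57 + 38.2·2.7) / 38.58 = 3.235 mg/L.
Travel time t = 1.53e+04 m / 0.17 m/s = 9e+04 s = 1.042 d.
C = 3.235·exp(−0.64·1.042) = 3.235·0.5134 = 1.661 mg/L.

1.66 mg/L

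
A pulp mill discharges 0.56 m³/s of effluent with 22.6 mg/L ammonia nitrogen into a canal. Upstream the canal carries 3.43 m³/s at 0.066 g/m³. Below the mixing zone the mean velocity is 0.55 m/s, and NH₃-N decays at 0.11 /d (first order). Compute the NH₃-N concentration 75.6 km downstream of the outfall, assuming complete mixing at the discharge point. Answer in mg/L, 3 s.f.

After complete mixing, C₀ = (0.56·22.6 + 3.43·0.066) / 3.99 = 3.229 mg/L.
Travel time t = 7.56e+04 m / 0.55 m/s = 1.375e+05 s = 1.591 d.
C = 3.229·exp(−0.11·1.591) = 3.229·0.8395 = 2.71 mg/L.

2.71 mg/L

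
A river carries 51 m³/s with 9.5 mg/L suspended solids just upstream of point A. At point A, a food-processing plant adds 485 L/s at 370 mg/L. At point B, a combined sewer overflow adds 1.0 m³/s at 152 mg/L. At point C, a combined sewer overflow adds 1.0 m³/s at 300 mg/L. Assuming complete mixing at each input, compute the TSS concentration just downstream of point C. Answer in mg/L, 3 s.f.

485 L/s = 0.485 m³/s.
After input A: C = (51·9.5 + 0.485·370) / 51.48 = 12.9 mg/L.
After input B: C = (51.48·12.9 + 1·152) / 52.48 = 15.55 mg/L.
After input C: C = (52.48·15.55 + 1·300) / 53.48 = 20.86 mg/L.

20.9 mg/L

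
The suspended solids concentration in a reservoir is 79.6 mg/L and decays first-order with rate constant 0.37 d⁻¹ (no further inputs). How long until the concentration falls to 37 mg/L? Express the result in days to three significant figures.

2.07 d

t = ln(C₀/C)/k = ln(79.6/37)/0.37 = 0.7661/0.37 = 2.071 d.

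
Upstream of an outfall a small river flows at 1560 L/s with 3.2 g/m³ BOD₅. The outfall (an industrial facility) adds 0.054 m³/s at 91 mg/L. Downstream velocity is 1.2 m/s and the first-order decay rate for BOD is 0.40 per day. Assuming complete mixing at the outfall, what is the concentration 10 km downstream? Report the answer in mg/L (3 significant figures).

5.91 mg/L

1560 L/s = 1.56 m³/s.
After complete mixing, C₀ = (0.054·91 + 1.56·3.2) / 1.614 = 6.138 mg/L.
Travel time t = 1e+04 m / 1.2 m/s = 8333 s = 0.09645 d.
C = 6.138·exp(−0.40·0.09645) = 6.138·0.9622 = 5.905 mg/L.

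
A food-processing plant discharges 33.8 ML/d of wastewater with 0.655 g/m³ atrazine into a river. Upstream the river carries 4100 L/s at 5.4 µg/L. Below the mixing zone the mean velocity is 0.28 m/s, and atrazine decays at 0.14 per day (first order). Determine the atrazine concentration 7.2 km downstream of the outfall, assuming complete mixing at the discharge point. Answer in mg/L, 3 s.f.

33.8 ML/d = 0.3912 m³/s.
4100 L/s = 4.1 m³/s.
5.4 µg/L = 0.0054 mg/L.
After complete mixing, C₀ = (0.3912·0.655 + 4.1·0.0054) / 4.491 = 0.06198 mg/L.
Travel time t = 7200 m / 0.28 m/s = 2.571e+04 s = 0.2976 d.
C = 0.06198·exp(−0.14·0.2976) = 0.06198·0.9592 = 0.05945 mg/L.

0.0595 mg/L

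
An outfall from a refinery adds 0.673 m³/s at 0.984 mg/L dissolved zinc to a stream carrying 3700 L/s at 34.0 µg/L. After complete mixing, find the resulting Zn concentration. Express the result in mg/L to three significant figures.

3700 L/s = 3.7 m³/s.
34.0 µg/L = 0.034 mg/L.
By mass balance at complete mixing, C = (0.673·0.984 + 3.7·0.034) / (0.673 + 3.7) = 0.788/4.373 = 0.1802 mg/L.

0.180 mg/L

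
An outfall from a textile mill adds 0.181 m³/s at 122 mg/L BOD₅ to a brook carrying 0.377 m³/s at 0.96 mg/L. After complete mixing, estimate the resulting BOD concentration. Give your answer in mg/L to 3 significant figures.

40.2 mg/L

Flow-weighted mixing gives C = (0.181·122 + 0.377·0.96) / (0.181 + 0.377) = 22.44/0.558 = 40.22 mg/L.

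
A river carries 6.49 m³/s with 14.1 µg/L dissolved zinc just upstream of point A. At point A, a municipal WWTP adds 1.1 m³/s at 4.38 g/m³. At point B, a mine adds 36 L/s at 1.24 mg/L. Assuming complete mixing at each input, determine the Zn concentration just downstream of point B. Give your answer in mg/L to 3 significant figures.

0.650 mg/L

14.1 µg/L = 0.0141 mg/L.
After input A: C = (6.49·0.0141 + 1.1·4.38) / 7.59 = 0.6468 mg/L.
36 L/s = 0.036 m³/s.
After input B: C = (7.59·0.6468 + 0.036·1.24) / 7.626 = 0.6496 mg/L.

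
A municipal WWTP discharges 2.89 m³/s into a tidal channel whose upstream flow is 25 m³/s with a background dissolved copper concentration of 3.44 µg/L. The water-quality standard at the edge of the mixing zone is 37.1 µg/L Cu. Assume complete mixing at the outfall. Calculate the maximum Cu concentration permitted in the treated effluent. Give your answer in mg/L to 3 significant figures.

0.328 mg/L

3.44 µg/L = 0.00344 mg/L.
37.1 µg/L = 0.0371 mg/L.
Mass balance: 0.0371·27.89 = 2.89·Cₑ + 25·0.00344.
Cₑ = (1.035 − 0.086) / 2.89 = 0.3283 mg/L.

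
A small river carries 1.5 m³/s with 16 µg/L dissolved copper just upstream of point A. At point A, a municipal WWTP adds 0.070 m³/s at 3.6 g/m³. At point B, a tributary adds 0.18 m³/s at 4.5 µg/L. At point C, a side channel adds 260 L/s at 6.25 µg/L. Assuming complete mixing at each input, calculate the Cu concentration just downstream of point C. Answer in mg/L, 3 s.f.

16 µg/L = 0.016 mg/L.
After input A: C = (1.5·0.016 + 0.07·3.6) / 1.57 = 0.1758 mg/L.
4.5 µg/L = 0.0045 mg/L.
After input B: C = (1.57·0.1758 + 0.18·0.0045) / 1.75 = 0.1582 mg/L.
260 L/s = 0.26 m³/s.
6.25 µg/L = 0.00625 mg/L.
After input C: C = (1.75·0.1582 + 0.26·0.00625) / 2.01 = 0.1385 mg/L.

0.139 mg/L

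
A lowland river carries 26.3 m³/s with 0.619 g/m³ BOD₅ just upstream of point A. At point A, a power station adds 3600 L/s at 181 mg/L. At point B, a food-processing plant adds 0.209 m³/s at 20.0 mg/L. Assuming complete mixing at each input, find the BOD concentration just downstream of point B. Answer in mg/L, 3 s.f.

3600 L/s = 3.6 m³/s.
After input A: C = (26.3·0.619 + 3.6·181) / 29.9 = 22.34 mg/L.
After input B: C = (29.9·22.34 + 0.209·20) / 30.11 = 22.32 mg/L.

22.3 mg/L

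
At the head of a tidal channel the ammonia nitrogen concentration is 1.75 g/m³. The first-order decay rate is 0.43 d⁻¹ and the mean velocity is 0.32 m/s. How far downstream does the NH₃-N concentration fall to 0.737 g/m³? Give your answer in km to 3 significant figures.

55.6 km

From C = C₀·e^(−kt), t = ln(C₀/C)/k = ln(1.75/0.737)/0.43 = 0.8648/0.43 = 2.011 d.
Distance = v·t = 0.32 m/s × 1.738e+05 s = 5.56e+04 m = 55.6 km.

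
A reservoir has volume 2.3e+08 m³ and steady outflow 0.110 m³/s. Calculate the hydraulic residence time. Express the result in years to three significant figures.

Q = 0.110 m³/s × 3.156e+07 s/yr = 3.471e+06 m³/yr.
Hydraulic residence time τ = V/Q = 2.3e+08/3.471e+06 = 66.26 yr.

66.3 yr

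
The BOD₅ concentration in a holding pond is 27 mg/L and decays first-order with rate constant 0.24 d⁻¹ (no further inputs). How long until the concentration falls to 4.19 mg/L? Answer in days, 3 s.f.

t = ln(C₀/C)/k = ln(27/4.19)/0.24 = 1.863/0.24 = 7.763 d.

7.76 d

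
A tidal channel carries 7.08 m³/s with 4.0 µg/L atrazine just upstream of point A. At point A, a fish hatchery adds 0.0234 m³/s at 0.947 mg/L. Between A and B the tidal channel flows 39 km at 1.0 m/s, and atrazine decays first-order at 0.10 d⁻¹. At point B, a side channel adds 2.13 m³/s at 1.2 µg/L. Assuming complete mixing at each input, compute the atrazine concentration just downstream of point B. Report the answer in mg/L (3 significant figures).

0.00550 mg/L

4.0 µg/L = 0.004 mg/L.
After input A: C = (7.08·0.004 + 0.0234·0.947) / 7.103 = 0.007106 mg/L.
Over the 39 km reach to input B (t = 3.9e+04 s = 0.4514 d), decay gives C = 0.007106·exp(−0.10·0.4514) = 0.006793 mg/L.
1.2 µg/L = 0.0012 mg/L.
After input B: C = (7.103·0.006793 + 2.13·0.0012) / 9.233 = 0.005503 mg/L.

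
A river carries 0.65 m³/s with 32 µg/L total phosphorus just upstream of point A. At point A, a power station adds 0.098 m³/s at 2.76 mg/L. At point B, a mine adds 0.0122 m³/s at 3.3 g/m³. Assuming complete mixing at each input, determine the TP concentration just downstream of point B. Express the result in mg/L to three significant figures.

0.436 mg/L

32 µg/L = 0.032 mg/L.
After input A: C = (0.65·0.032 + 0.098·2.76) / 0.748 = 0.3894 mg/L.
After input B: C = (0.748·0.3894 + 0.0122·3.3) / 0.7602 = 0.4361 mg/L.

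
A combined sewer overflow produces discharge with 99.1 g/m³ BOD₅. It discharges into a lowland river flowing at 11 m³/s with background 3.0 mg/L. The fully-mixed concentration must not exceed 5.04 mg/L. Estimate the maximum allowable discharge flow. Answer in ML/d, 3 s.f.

20.6 ML/d

Mass balance at complete mixing: C_std·(Q_w + Q_r) = Q_w·C_e + Q_r·C_b.
Rearranging, Q_w = Q_r·(C_std − C_b)/(C_e − C_std) = 11·(5.04 − 3) / (99.1 − 5.04) = 0.2386 m³/s.
= 20.61 ML/d.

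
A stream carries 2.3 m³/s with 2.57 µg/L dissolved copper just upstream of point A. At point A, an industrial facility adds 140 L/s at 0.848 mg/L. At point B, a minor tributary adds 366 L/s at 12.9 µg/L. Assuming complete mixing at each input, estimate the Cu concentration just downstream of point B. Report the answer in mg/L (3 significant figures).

2.57 µg/L = 0.00257 mg/L.
140 L/s = 0.14 m³/s.
After input A: C = (2.3·0.00257 + 0.14·0.848) / 2.44 = 0.05108 mg/L.
366 L/s = 0.366 m³/s.
12.9 µg/L = 0.0129 mg/L.
After input B: C = (2.44·0.05108 + 0.366·0.0129) / 2.806 = 0.0461 mg/L.

0.0461 mg/L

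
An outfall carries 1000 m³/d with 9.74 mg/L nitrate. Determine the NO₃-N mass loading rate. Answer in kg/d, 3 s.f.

9.74 kg/d

1000 m³/d = 0.01157 m³/s.
Mass flux = Q·C = 0.01157 m³/s × 9.74 g/m³ = 0.1127 g/s.
= 0.1127 g/s × 86.4 = 9.74 kg/d.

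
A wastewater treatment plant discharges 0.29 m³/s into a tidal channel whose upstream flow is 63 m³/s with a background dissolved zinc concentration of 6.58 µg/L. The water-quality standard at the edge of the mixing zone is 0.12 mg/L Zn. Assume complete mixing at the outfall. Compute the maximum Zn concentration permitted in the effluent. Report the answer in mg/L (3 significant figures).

6.58 µg/L = 0.00658 mg/L.
Mass balance: 0.12·63.29 = 0.29·Cₑ + 63·0.00658.
Cₑ = (7.595 − 0.4145) / 0.29 = 24.76 mg/L.

24.8 mg/L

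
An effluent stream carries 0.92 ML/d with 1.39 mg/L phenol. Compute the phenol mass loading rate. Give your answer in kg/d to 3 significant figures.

1.28 kg/d

0.92 ML/d = 0.01065 m³/s.
Mass flux = Q·C = 0.01065 m³/s × 1.39 g/m³ = 0.0148 g/s.
= 0.0148 g/s × 86.4 = 1.279 kg/d.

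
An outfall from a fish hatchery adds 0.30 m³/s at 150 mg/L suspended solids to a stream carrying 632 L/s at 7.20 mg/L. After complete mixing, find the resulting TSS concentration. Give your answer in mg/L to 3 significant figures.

632 L/s = 0.632 m³/s.
Flow-weighted mixing gives C = (0.3·150 + 0.632·7.2) / (0.3 + 0.632) = 49.55/0.932 = 53.17 mg/L.

53.2 mg/L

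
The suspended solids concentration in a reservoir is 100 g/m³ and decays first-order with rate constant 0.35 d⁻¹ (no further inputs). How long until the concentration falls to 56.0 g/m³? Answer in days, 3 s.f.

t = ln(C₀/C)/k = ln(100/56.0)/0.35 = 0.5798/0.35 = 1.657 d.

1.66 d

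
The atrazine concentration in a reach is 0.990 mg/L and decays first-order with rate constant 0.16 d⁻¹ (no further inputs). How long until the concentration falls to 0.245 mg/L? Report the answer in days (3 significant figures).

t = ln(C₀/C)/k = ln(0.990/0.245)/0.16 = 1.396/0.16 = 8.728 d.

8.73 d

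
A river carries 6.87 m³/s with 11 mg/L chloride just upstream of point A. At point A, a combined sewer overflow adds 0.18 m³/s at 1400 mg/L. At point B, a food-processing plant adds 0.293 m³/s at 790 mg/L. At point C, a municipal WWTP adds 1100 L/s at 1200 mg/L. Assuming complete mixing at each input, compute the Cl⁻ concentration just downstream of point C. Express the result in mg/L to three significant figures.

After input A: C = (6.87·11 + 0.18·1400) / 7.05 = 46.46 mg/L.
After input B: C = (7.05·46.46 + 0.293·790) / 7.343 = 76.13 mg/L.
1100 L/s = 1.1 m³/s.
After input C: C = (7.343·76.13 + 1.1·1200) / 8.443 = 222.6 mg/L.

223 mg/L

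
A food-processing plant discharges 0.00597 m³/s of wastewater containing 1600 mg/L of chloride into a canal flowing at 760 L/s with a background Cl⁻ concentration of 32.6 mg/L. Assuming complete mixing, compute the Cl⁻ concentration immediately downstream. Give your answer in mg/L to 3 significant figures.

44.8 mg/L

760 L/s = 0.76 m³/s.
Flow-weighted mixing gives C = (0.00597·1600 + 0.76·32.6) / (0.00597 + 0.76) = 34.33/0.766 = 44.82 mg/L.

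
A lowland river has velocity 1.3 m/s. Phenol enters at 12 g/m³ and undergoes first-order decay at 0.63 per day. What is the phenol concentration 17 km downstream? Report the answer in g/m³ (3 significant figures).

10.9 g/m³

Travel time t = 17 km / 1.3 m/s = 1.7e+04/1.3 = 1.308e+04 s = 0.1514 d.
First-order decay: C = 12·exp(−0.63·0.1514) = 12·0.9091 = 10.91 g/m³.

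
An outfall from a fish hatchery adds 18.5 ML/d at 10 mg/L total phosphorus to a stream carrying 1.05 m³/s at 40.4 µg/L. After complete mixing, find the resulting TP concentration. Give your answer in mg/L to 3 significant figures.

1.73 mg/L

18.5 ML/d = 0.2141 m³/s.
40.4 µg/L = 0.0404 mg/L.
By mass balance at complete mixing, C = (0.2141·10 + 1.05·0.0404) / (0.2141 + 1.05) = 2.184/1.264 = 1.727 mg/L.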